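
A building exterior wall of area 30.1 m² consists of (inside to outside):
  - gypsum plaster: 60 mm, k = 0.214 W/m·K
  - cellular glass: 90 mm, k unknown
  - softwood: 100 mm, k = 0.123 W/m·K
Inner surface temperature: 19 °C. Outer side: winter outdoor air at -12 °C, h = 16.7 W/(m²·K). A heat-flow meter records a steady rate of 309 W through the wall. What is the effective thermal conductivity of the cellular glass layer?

Model the wall as resistances in series:
R_gypsum plaster = L/(kA) = 0.06/(0.214×30.1) = 0.009315 K/W
R_softwood = L/(kA) = 0.1/(0.123×30.1) = 0.02701 K/W
R_outer film = 1/(h_o·A) = 1/(16.7×30.1) = 0.001989 K/W
Sum of known resistances R_other = 0.03831 K/W
Total R = ΔT/Q = 31/309 = 0.1003 K/W
R_cellular glass = R_total − R_other = 0.06201 K/W
k = L/(R·A) = 0.09/(0.06201×30.1)

k ≈ 0.0482 W/(m·K)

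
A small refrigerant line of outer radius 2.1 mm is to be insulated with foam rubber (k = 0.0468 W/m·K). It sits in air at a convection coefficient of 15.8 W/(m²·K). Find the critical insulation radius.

r_cr ≈ 2.96 mm

For a cylinder r_cr = k/h = 0.0468/15.8
r_cr = 2.96 mm; since the bare radius (2.1 mm) is below r_cr, adding a thin layer of insulation will *increase* heat loss.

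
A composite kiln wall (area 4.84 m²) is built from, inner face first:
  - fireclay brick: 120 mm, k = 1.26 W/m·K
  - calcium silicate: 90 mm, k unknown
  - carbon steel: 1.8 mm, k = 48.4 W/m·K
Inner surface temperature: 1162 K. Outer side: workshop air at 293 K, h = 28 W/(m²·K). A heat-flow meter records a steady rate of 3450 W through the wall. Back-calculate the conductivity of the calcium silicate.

Model the wall as resistances in series:
R_fireclay brick = L/(kA) = 0.12/(1.26×4.84) = 0.01968 K/W
R_carbon steel = L/(kA) = 0.0018/(48.4×4.84) = 7.684×10^-6 K/W
R_outer film = 1/(h_o·A) = 1/(28×4.84) = 0.007379 K/W
Sum of known resistances R_other = 0.02706 K/W
Total R = ΔT/Q = 869/3450 = 0.2519 K/W
R_calcium silicate = R_total − R_other = 0.2248 K/W
k = L/(R·A) = 0.09/(0.2248×4.84)

k ≈ 0.0827 W/(m·K)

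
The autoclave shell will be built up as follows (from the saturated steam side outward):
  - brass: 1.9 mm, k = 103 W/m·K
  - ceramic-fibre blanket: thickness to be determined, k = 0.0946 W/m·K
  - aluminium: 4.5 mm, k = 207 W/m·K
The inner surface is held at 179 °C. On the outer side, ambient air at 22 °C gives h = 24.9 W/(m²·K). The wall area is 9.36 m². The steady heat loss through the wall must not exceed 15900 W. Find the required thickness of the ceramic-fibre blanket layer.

Treating each layer as a thermal resistance in series:
R_brass = L/(kA) = 0.0019/(103×9.36) = 1.971×10^-6 K/W
R_aluminium = L/(kA) = 0.0045/(207×9.36) = 2.323×10^-6 K/W
R_outer film = 1/(h_o·A) = 1/(24.9×9.36) = 0.004291 K/W
Sum of the known resistances R_other = 0.004295 K/W
Required total resistance R_tot = ΔT/Q_allow = 157/15900 = 0.009874 K/W
R_ceramic-fibre blanket = R_tot − R_other = 0.005579 K/W
L = R·k·A = 0.005579×0.0946×9.36

L ≈ 4.94 mm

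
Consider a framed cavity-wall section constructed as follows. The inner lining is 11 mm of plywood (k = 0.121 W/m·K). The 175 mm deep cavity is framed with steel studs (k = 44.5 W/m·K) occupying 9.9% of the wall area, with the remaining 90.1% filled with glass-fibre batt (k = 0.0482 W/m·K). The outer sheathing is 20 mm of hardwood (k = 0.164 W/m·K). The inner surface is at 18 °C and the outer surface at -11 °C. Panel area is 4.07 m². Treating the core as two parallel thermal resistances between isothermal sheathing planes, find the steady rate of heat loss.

Q ≈ 468 W

Sheathing layers in series; stud and cavity paths in parallel between them.
R_inner = 0.011/(0.121×4.07) = 0.02234 K/W
R_stud  = 0.175/(44.5×0.099×4.07) = 0.00976 K/W
R_cav   = 0.175/(0.0482×0.901×4.07) = 0.9901 K/W
1/R_core = 1/R_stud + 1/R_cav → R_core = 0.009665 K/W
R_outer = 0.02/(0.164×4.07) = 0.02996 K/W
R_total = 0.06196 K/W
Q = ΔT/R_total = 29/0.06196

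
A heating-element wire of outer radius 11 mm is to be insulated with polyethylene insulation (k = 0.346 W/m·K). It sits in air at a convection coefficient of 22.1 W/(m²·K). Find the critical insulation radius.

r_cr ≈ 15.7 mm

For a cylinder r_cr = k/h = 0.346/22.1
r_cr = 15.7 mm; since the bare radius (11 mm) is below r_cr, adding a thin layer of insulation will *increase* heat loss.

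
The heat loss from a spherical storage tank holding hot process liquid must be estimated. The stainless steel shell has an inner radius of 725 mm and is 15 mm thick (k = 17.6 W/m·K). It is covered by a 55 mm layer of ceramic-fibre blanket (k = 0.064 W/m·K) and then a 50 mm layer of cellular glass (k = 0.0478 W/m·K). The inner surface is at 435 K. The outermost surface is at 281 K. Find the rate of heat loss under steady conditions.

Spherical conduction: R = (1/r_in − 1/r_out)/(4πk) per layer; series-sum.
R_stainless steel shell = (1/0.725 − 1/0.74)/(4π×17.6) = 1.264×10^-4 K/W
R_ceramic-fibre blanket = (1/0.74 − 1/0.795)/(4π×0.064) = 0.1162 K/W
R_cellular glass = (1/0.795 − 1/0.845)/(4π×0.0478) = 0.1239 K/W
R_total = 0.2403 K/W
Q = ΔT/R_total = 154/0.2403

Q ≈ 641 W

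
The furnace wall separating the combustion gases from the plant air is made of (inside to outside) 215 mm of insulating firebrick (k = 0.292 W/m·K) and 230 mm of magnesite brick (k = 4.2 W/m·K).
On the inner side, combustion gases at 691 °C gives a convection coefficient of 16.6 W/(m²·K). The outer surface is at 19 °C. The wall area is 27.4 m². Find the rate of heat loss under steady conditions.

Q ≈ 21600 W

Model the wall as resistances in series:
R_inner film = 1/(h_i·A) = 1/(16.6×27.4) = 0.002199 K/W
R_insulating firebrick = L/(kA) = 0.215/(0.292×27.4) = 0.02687 K/W
R_magnesite brick = L/(kA) = 0.23/(4.2×27.4) = 0.001999 K/W
R_total = 0.03107 K/W
Q = ΔT / R_total = 672 / 0.03107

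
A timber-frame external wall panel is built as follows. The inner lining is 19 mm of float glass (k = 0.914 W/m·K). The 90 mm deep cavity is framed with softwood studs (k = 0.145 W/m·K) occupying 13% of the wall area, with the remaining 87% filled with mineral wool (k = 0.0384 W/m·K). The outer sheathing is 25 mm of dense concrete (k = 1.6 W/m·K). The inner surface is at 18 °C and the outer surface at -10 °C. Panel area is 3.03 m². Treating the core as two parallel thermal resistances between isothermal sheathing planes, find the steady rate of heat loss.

Sheathing layers in series; stud and cavity paths in parallel between them.
R_inner = 0.019/(0.914×3.03) = 0.006861 K/W
R_stud  = 0.09/(0.145×0.13×3.03) = 1.576 K/W
R_cav   = 0.09/(0.0384×0.87×3.03) = 0.8891 K/W
1/R_core = 1/R_stud + 1/R_cav → R_core = 0.5684 K/W
R_outer = 0.025/(1.6×3.03) = 0.005157 K/W
R_total = 0.5804 K/W
Q = ΔT/R_total = 28/0.5804

Q ≈ 48.2 W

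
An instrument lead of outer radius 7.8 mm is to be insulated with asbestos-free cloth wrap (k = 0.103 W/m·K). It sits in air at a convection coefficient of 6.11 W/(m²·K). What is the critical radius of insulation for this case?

r_cr ≈ 16.9 mm

For a cylinder r_cr = k/h = 0.103/6.11
r_cr = 16.9 mm; since the bare radius (7.8 mm) is below r_cr, adding a thin layer of insulation will *increase* heat loss.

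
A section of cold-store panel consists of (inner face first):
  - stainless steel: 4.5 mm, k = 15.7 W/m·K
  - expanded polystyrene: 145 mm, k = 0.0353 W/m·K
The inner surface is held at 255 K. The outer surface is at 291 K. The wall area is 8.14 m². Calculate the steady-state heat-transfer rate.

Q ≈ 71.3 W

Using the resistance-network approach (series):
R_stainless steel = L/(kA) = 0.0045/(15.7×8.14) = 3.521×10^-5 K/W
R_expanded polystyrene = L/(kA) = 0.145/(0.0353×8.14) = 0.5046 K/W
R_total = 0.5047 K/W
Q = ΔT / R_total = 36 / 0.5047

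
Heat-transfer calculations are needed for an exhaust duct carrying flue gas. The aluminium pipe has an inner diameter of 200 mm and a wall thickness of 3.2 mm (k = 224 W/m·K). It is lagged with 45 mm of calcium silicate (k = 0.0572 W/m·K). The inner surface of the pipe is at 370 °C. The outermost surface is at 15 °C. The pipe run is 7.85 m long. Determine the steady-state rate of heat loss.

Q ≈ 2770 W

For a radial system each layer contributes R = ln(r_out/r_in)/(2πkL); films add R = 1/(hA).
R_aluminium pipe wall = ln(103.2/100)/(2π×224×7.85) = 2.851×10^-6 K/W
R_calcium silicate = ln(148.2/103.2)/(2π×0.0572×7.85) = 0.1283 K/W
R_total = 0.1283 K/W
Q = ΔT/R_total = 355/0.1283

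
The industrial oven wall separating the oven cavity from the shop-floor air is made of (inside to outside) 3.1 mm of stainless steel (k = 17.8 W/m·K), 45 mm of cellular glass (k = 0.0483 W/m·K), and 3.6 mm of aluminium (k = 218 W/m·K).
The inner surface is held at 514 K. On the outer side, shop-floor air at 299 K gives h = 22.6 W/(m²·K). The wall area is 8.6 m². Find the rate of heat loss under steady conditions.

Treating each layer as a thermal resistance in series:
R_stainless steel = L/(kA) = 0.0031/(17.8×8.6) = 2.025×10^-5 K/W
R_cellular glass = L/(kA) = 0.045/(0.0483×8.6) = 0.1083 K/W
R_aluminium = L/(kA) = 0.0036/(218×8.6) = 1.92×10^-6 K/W
R_outer film = 1/(h_o·A) = 1/(22.6×8.6) = 0.005145 K/W
R_total = 0.1135 K/W
Q = ΔT / R_total = 215 / 0.1135

Q ≈ 1890 W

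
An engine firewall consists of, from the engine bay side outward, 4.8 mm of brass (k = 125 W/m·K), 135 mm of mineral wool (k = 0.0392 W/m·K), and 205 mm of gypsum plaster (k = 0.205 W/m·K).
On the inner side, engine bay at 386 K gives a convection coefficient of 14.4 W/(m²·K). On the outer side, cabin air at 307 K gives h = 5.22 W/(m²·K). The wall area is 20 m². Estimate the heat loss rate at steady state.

Q ≈ 336 W

Model the wall as resistances in series:
R_inner film = 1/(h_i·A) = 1/(14.4×20) = 0.003472 K/W
R_brass = L/(kA) = 0.0048/(125×20) = 1.92×10^-6 K/W
R_mineral wool = L/(kA) = 0.135/(0.0392×20) = 0.1722 K/W
R_gypsum plaster = L/(kA) = 0.205/(0.205×20) = 0.05 K/W
R_outer film = 1/(h_o·A) = 1/(5.22×20) = 0.009579 K/W
R_total = 0.2352 K/W
Q = ΔT / R_total = 79 / 0.2352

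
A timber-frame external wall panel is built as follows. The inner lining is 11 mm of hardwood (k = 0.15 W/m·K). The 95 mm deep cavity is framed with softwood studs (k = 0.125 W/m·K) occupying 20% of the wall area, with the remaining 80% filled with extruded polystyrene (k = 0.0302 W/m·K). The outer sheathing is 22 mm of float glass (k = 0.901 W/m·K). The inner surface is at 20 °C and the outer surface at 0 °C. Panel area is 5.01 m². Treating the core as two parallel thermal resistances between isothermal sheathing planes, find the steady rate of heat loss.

Sheathing layers in series; stud and cavity paths in parallel between them.
R_inner = 0.011/(0.15×5.01) = 0.01464 K/W
R_stud  = 0.095/(0.125×0.2×5.01) = 0.7585 K/W
R_cav   = 0.095/(0.0302×0.8×5.01) = 0.7849 K/W
1/R_core = 1/R_stud + 1/R_cav → R_core = 0.3857 K/W
R_outer = 0.022/(0.901×5.01) = 0.004874 K/W
R_total = 0.4052 K/W
Q = ΔT/R_total = 20/0.4052

Q ≈ 49.4 W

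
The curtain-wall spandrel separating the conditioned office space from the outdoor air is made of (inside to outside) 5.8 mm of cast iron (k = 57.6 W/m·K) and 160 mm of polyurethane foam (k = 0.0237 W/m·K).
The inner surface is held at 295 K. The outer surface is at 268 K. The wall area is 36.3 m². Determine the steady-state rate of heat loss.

Using the resistance-network approach (series):
R_cast iron = L/(kA) = 0.0058/(57.6×36.3) = 2.774×10^-6 K/W
R_polyurethane foam = L/(kA) = 0.16/(0.0237×36.3) = 0.186 K/W
R_total = 0.186 K/W
Q = ΔT / R_total = 27 / 0.186

Q ≈ 145 W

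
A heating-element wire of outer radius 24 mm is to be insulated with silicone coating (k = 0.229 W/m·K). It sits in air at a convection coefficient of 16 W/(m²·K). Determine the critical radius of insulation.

For a cylinder r_cr = k/h = 0.229/16
r_cr = 14.3 mm; since the bare radius (24 mm) is above r_cr, any added insulation will reduce heat loss.

r_cr ≈ 14.3 mm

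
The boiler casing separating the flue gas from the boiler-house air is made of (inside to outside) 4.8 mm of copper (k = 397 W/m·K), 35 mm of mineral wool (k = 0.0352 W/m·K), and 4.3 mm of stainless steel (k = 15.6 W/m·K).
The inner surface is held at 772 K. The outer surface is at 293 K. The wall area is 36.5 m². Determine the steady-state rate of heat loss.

Thermal resistances in series:
R_copper = L/(kA) = 0.0048/(397×36.5) = 3.313×10^-7 K/W
R_mineral wool = L/(kA) = 0.035/(0.0352×36.5) = 0.02724 K/W
R_stainless steel = L/(kA) = 0.0043/(15.6×36.5) = 7.552×10^-6 K/W
R_total = 0.02725 K/W
Q = ΔT / R_total = 479 / 0.02725

Q ≈ 17600 W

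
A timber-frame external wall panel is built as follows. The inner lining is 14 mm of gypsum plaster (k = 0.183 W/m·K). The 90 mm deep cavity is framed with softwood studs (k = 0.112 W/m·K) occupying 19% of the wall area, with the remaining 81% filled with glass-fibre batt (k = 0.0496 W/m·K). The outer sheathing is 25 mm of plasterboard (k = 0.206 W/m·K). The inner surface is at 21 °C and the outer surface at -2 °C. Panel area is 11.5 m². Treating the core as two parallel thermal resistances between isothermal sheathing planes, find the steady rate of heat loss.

Sheathing layers in series; stud and cavity paths in parallel between them.
R_inner = 0.014/(0.183×11.5) = 0.006652 K/W
R_stud  = 0.09/(0.112×0.19×11.5) = 0.3678 K/W
R_cav   = 0.09/(0.0496×0.81×11.5) = 0.1948 K/W
1/R_core = 1/R_stud + 1/R_cav → R_core = 0.1273 K/W
R_outer = 0.025/(0.206×11.5) = 0.01055 K/W
R_total = 0.1445 K/W
Q = ΔT/R_total = 23/0.1445

Q ≈ 159 W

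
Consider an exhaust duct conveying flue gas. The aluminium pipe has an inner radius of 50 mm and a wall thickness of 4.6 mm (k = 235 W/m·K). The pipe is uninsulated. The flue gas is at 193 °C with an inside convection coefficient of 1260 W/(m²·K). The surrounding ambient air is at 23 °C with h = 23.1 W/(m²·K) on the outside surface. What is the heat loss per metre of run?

q′ ≈ 1320 W/m

Treating each annulus and film as a series resistance:
R_inner film = 1/(h_i·2πr₁L) = 1/(1260×2π×0.05×1) = 0.002526 K/W
R_aluminium pipe wall = ln(54.6/50)/(2π×235×1) = 5.961×10^-5 K/W
R_outer film = 1/(h_o·2πr_oL) = 1/(23.1×2π×0.0546×1) = 0.1262 K/W
R_total = 0.1288 K/W
Q = ΔT/R_total = 170/0.1288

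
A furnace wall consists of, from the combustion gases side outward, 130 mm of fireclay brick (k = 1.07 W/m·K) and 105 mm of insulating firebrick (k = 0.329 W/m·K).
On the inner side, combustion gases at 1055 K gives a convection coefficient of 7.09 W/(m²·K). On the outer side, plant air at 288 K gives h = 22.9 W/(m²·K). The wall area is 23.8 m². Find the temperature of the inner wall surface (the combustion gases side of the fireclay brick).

T ≈ 882 K

Treating each layer as a thermal resistance in series:
R_inner film = 1/(h_i·A) = 1/(7.09×23.8) = 0.005926 K/W
R_fireclay brick = L/(kA) = 0.13/(1.07×23.8) = 0.005105 K/W
R_insulating firebrick = L/(kA) = 0.105/(0.329×23.8) = 0.01341 K/W
R_outer film = 1/(h_o·A) = 1/(22.9×23.8) = 0.001835 K/W
R_total = 0.02628 K/W;  Q = ΔT/R_total = 767/0.02628 = 29190 W
T_interface = T_inner − Q·ΣR(inner→interface) = 1055 − 29200×0.005926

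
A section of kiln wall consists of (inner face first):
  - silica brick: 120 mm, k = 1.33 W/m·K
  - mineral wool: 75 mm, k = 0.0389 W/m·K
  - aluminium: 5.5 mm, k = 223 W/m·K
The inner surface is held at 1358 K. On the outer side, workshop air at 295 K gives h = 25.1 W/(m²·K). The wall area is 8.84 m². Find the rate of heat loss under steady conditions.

Q ≈ 4570 W

Thermal resistances in series:
R_silica brick = L/(kA) = 0.12/(1.33×8.84) = 0.01021 K/W
R_mineral wool = L/(kA) = 0.075/(0.0389×8.84) = 0.2181 K/W
R_aluminium = L/(kA) = 0.0055/(223×8.84) = 2.79×10^-6 K/W
R_outer film = 1/(h_o·A) = 1/(25.1×8.84) = 0.004507 K/W
R_total = 0.2328 K/W
Q = ΔT / R_total = 1063 / 0.2328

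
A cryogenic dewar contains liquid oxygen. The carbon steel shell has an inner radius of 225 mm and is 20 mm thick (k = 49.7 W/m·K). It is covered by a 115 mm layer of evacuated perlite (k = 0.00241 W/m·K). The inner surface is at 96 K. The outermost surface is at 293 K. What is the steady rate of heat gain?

Spherical conduction: R = (1/r_in − 1/r_out)/(4πk) per layer; series-sum.
R_carbon steel shell = (1/0.225 − 1/0.245)/(4π×49.7) = 5.809×10^-4 K/W
R_evacuated perlite = (1/0.245 − 1/0.36)/(4π×0.00241) = 43.05 K/W
R_total = 43.05 K/W
Q = ΔT/R_total = 197/43.05

Q ≈ 4.58 W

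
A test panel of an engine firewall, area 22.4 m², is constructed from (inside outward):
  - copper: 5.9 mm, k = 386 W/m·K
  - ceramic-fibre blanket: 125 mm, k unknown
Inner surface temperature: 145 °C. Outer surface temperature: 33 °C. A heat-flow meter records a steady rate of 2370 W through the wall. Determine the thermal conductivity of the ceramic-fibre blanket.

k ≈ 0.118 W/(m·K)

Using the resistance-network approach (series):
R_copper = L/(kA) = 0.0059/(386×22.4) = 6.824×10^-7 K/W
Sum of known resistances R_other = 6.824×10^-7 K/W
Total R = ΔT/Q = 112/2370 = 0.04726 K/W
R_ceramic-fibre blanket = R_total − R_other = 0.04726 K/W
k = L/(R·A) = 0.125/(0.04726×22.4)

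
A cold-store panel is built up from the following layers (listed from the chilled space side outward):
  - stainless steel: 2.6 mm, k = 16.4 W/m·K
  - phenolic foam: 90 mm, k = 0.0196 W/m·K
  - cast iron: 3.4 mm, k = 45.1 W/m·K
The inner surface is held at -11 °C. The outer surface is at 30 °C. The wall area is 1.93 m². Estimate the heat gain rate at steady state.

Treating each layer as a thermal resistance in series:
R_stainless steel = L/(kA) = 0.0026/(16.4×1.93) = 8.214×10^-5 K/W
R_phenolic foam = L/(kA) = 0.09/(0.0196×1.93) = 2.379 K/W
R_cast iron = L/(kA) = 0.0034/(45.1×1.93) = 3.906×10^-5 K/W
R_total = 2.379 K/W
Q = ΔT / R_total = 41 / 2.379

Q ≈ 17.2 W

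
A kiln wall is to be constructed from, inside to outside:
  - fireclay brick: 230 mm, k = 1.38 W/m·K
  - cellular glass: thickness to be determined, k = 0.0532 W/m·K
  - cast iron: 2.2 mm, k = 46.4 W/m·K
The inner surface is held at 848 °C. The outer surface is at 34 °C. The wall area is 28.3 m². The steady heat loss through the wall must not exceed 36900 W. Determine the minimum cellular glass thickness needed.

Series thermal resistances:
R_fireclay brick = L/(kA) = 0.23/(1.38×28.3) = 0.005889 K/W
R_cast iron = L/(kA) = 0.0022/(46.4×28.3) = 1.675×10^-6 K/W
Sum of the known resistances R_other = 0.005891 K/W
Required total resistance R_tot = ΔT/Q_allow = 814/36900 = 0.02206 K/W
R_cellular glass = R_tot − R_other = 0.01617 K/W
L = R·k·A = 0.01617×0.0532×28.3

L ≈ 24.3 mm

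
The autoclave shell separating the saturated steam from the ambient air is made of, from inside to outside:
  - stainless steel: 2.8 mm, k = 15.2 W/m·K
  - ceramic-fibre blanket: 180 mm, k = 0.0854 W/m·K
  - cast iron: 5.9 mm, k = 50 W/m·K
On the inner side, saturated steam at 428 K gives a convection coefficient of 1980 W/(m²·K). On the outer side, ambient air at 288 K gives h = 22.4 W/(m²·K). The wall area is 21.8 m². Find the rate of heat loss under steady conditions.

Q ≈ 1420 W

Thermal resistances in series:
R_inner film = 1/(h_i·A) = 1/(1980×21.8) = 2.317×10^-5 K/W
R_stainless steel = L/(kA) = 0.0028/(15.2×21.8) = 8.45×10^-6 K/W
R_ceramic-fibre blanket = L/(kA) = 0.18/(0.0854×21.8) = 0.09668 K/W
R_cast iron = L/(kA) = 0.0059/(50×21.8) = 5.413×10^-6 K/W
R_outer film = 1/(h_o·A) = 1/(22.4×21.8) = 0.002048 K/W
R_total = 0.09877 K/W
Q = ΔT / R_total = 140 / 0.09877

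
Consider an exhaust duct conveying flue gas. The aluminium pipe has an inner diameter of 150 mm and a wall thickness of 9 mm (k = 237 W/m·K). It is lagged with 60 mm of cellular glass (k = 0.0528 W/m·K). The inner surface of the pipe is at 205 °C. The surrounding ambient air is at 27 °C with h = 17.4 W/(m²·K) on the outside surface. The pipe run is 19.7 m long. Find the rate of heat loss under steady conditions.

Q ≈ 2080 W

Radial resistances (cylindrical: R_cond = ln(r_o/r_i)/(2πkL), R_conv = 1/(h·2πrL)):
R_aluminium pipe wall = ln(84/75)/(2π×237×19.7) = 3.863×10^-6 K/W
R_cellular glass = ln(144/84)/(2π×0.0528×19.7) = 0.08247 K/W
R_outer film = 1/(h_o·2πr_oL) = 1/(17.4×2π×0.144×19.7) = 0.003224 K/W
R_total = 0.0857 K/W
Q = ΔT/R_total = 178/0.0857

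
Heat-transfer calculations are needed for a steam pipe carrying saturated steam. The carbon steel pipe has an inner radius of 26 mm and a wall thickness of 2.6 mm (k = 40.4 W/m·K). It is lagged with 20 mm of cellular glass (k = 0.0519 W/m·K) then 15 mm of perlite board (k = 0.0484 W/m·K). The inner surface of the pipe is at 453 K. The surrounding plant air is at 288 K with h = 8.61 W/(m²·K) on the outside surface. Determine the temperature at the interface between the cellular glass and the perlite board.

T ≈ 357 K

Treating each annulus and film as a series resistance:
R_carbon steel pipe wall = ln(28.6/26)/(2π×40.4×1) = 3.755×10^-4 K/W
R_cellular glass = ln(48.6/28.6)/(2π×0.0519×1) = 1.626 K/W
R_perlite board = ln(63.6/48.6)/(2π×0.0484×1) = 0.8845 K/W
R_outer film = 1/(h_o·2πr_oL) = 1/(8.61×2π×0.0636×1) = 0.2906 K/W
R_total = 2.801 K/W
Q = ΔT/R_total = 165/2.801
Q = 58.9 W/m
T_interface = T_inner − Q·ΣR(inner→interface) = 453 − 58.9×1.626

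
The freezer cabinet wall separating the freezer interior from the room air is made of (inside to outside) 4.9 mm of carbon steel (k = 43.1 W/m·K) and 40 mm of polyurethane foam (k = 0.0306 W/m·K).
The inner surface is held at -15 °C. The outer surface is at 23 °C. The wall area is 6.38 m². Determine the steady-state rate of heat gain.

Q ≈ 185 W

Thermal resistances in series:
R_carbon steel = L/(kA) = 0.0049/(43.1×6.38) = 1.782×10^-5 K/W
R_polyurethane foam = L/(kA) = 0.04/(0.0306×6.38) = 0.2049 K/W
R_total = 0.2049 K/W
Q = ΔT / R_total = 38 / 0.2049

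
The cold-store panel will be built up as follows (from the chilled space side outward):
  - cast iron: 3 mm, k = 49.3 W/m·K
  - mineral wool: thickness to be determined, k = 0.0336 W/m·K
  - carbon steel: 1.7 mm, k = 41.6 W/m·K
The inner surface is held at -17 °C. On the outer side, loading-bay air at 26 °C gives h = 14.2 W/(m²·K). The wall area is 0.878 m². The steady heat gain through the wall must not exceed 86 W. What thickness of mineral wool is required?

Series thermal resistances:
R_cast iron = L/(kA) = 0.003/(49.3×0.878) = 6.931×10^-5 K/W
R_carbon steel = L/(kA) = 0.0017/(41.6×0.878) = 4.654×10^-5 K/W
R_outer film = 1/(h_o·A) = 1/(14.2×0.878) = 0.08021 K/W
Sum of the known resistances R_other = 0.08032 K/W
Required total resistance R_tot = ΔT/Q_allow = 43/86 = 0.5 K/W
R_mineral wool = R_tot − R_other = 0.4197 K/W
L = R·k·A = 0.4197×0.0336×0.878

L ≈ 12.4 mm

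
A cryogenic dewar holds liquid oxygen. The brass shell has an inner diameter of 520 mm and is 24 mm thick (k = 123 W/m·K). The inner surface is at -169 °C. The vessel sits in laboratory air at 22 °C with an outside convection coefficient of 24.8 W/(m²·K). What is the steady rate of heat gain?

Q ≈ 4780 W

Spherical conduction: R = (1/r_in − 1/r_out)/(4πk) per layer; series-sum.
R_brass shell = (1/0.26 − 1/0.284)/(4π×123) = 2.103×10^-4 K/W
R_outer film = 1/(h·4πr_o²) = 1/(24.8×4π×0.284²) = 0.03978 K/W
R_total = 0.03999 K/W
Q = ΔT/R_total = 191/0.03999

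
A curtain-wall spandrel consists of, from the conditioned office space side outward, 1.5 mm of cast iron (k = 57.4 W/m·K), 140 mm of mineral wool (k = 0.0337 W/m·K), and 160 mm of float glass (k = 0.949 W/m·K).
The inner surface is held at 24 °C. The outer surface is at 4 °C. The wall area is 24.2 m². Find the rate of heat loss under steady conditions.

Series thermal resistances:
R_cast iron = L/(kA) = 0.0015/(57.4×24.2) = 1.08×10^-6 K/W
R_mineral wool = L/(kA) = 0.14/(0.0337×24.2) = 0.1717 K/W
R_float glass = L/(kA) = 0.16/(0.949×24.2) = 0.006967 K/W
R_total = 0.1786 K/W
Q = ΔT / R_total = 20 / 0.1786

Q ≈ 112 W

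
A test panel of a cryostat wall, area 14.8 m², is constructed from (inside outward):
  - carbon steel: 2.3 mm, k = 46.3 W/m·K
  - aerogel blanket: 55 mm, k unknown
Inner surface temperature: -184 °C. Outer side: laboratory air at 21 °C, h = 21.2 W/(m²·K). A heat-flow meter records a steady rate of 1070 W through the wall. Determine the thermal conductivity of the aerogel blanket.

Thermal resistances in series:
R_carbon steel = L/(kA) = 0.0023/(46.3×14.8) = 3.356×10^-6 K/W
R_outer film = 1/(h_o·A) = 1/(21.2×14.8) = 0.003187 K/W
Sum of known resistances R_other = 0.003191 K/W
Total R = ΔT/Q = 205/1070 = 0.1916 K/W
R_aerogel blanket = R_total − R_other = 0.1884 K/W
k = L/(R·A) = 0.055/(0.1884×14.8)

k ≈ 0.0197 W/(m·K)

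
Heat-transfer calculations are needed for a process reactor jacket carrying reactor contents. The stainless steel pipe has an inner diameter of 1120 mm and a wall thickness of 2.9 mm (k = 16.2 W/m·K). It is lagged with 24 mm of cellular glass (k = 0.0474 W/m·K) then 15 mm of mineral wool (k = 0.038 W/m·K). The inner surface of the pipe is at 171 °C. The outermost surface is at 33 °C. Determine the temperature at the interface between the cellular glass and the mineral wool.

T ≈ 92.3 °C

For a radial system each layer contributes R = ln(r_out/r_in)/(2πkL); films add R = 1/(hA).
R_stainless steel pipe wall = ln(562.9/560)/(2π×16.2×1) = 5.074×10^-5 K/W
R_cellular glass = ln(586.9/562.9)/(2π×0.0474×1) = 0.1402 K/W
R_mineral wool = ln(601.9/586.9)/(2π×0.038×1) = 0.1057 K/W
R_total = 0.2459 K/W
Q = ΔT/R_total = 138/0.2459
Q = 561 W/m
T_interface = T_inner − Q·ΣR(inner→interface) = 171 − 561×0.1402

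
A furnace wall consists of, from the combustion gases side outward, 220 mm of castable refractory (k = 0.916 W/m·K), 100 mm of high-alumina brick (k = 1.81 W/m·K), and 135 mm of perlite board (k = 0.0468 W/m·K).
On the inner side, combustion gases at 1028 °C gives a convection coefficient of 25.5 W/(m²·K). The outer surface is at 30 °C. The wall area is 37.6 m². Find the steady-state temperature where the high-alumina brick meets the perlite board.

T ≈ 924 °C

Using the resistance-network approach (series):
R_inner film = 1/(h_i·A) = 1/(25.5×37.6) = 0.001043 K/W
R_castable refractory = L/(kA) = 0.22/(0.916×37.6) = 0.006388 K/W
R_high-alumina brick = L/(kA) = 0.1/(1.81×37.6) = 0.001469 K/W
R_perlite board = L/(kA) = 0.135/(0.0468×37.6) = 0.07672 K/W
R_total = 0.08562 K/W;  Q = ΔT/R_total = 998/0.08562 = 11660 W
T_interface = T_inner − Q·ΣR(inner→interface) = 1028 − 11700×0.0089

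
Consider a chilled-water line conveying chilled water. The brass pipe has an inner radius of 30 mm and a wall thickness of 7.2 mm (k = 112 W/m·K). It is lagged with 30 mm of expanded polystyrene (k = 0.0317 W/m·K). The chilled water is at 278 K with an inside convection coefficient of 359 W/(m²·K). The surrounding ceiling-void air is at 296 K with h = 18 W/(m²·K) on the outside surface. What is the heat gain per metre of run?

q′ ≈ 5.78 W/m

For a radial system each layer contributes R = ln(r_out/r_in)/(2πkL); films add R = 1/(hA).
R_inner film = 1/(h_i·2πr₁L) = 1/(359×2π×0.03×1) = 0.01478 K/W
R_brass pipe wall = ln(37.2/30)/(2π×112×1) = 3.057×10^-4 K/W
R_expanded polystyrene = ln(67.2/37.2)/(2π×0.0317×1) = 2.969 K/W
R_outer film = 1/(h_o·2πr_oL) = 1/(18×2π×0.0672×1) = 0.1316 K/W
R_total = 3.116 K/W
Q = ΔT/R_total = 18/3.116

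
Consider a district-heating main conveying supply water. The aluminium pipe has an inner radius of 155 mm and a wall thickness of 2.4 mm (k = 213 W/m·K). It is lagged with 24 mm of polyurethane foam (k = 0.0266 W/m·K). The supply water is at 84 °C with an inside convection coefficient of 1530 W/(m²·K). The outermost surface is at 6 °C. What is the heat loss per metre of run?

q′ ≈ 91.8 W/m

Cylindrical conduction, so R = ln(r₂/r₁)/(2πkL) per layer, in series:
R_inner film = 1/(h_i·2πr₁L) = 1/(1530×2π×0.155×1) = 6.711×10^-4 K/W
R_aluminium pipe wall = ln(157.4/155)/(2π×213×1) = 1.148×10^-5 K/W
R_polyurethane foam = ln(181.4/157.4)/(2π×0.0266×1) = 0.8491 K/W
R_total = 0.8498 K/W
Q = ΔT/R_total = 78/0.8498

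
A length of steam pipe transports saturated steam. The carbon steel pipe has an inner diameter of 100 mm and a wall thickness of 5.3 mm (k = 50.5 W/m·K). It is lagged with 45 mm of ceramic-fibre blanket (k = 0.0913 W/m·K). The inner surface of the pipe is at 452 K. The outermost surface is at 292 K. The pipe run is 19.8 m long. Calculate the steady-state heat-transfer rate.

Q ≈ 3050 W

Per-layer cylindrical resistances, series-summed:
R_carbon steel pipe wall = ln(55.3/50)/(2π×50.5×19.8) = 1.604×10^-5 K/W
R_ceramic-fibre blanket = ln(100.3/55.3)/(2π×0.0913×19.8) = 0.05242 K/W
R_total = 0.05243 K/W
Q = ΔT/R_total = 160/0.05243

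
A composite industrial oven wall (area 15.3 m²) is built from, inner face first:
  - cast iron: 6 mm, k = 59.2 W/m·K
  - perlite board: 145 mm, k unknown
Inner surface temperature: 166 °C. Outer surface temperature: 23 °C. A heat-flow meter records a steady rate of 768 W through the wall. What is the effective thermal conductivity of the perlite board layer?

Using the resistance-network approach (series):
R_cast iron = L/(kA) = 0.006/(59.2×15.3) = 6.624×10^-6 K/W
Sum of known resistances R_other = 6.624×10^-6 K/W
Total R = ΔT/Q = 143/768 = 0.1862 K/W
R_perlite board = R_total − R_other = 0.1862 K/W
k = L/(R·A) = 0.145/(0.1862×15.3)

k ≈ 0.0509 W/(m·K)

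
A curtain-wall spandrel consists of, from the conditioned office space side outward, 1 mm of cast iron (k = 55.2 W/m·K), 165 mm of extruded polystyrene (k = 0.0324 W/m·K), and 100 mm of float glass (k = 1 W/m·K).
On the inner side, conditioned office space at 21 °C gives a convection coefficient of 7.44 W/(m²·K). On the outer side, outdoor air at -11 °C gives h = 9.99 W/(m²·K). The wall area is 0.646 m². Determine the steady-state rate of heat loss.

Q ≈ 3.81 W

Treating each layer as a thermal resistance in series:
R_inner film = 1/(h_i·A) = 1/(7.44×0.646) = 0.2081 K/W
R_cast iron = L/(kA) = 0.001/(55.2×0.646) = 2.804×10^-5 K/W
R_extruded polystyrene = L/(kA) = 0.165/(0.0324×0.646) = 7.883 K/W
R_float glass = L/(kA) = 0.1/(1×0.646) = 0.1548 K/W
R_outer film = 1/(h_o·A) = 1/(9.99×0.646) = 0.155 K/W
R_total = 8.401 K/W
Q = ΔT / R_total = 32 / 8.401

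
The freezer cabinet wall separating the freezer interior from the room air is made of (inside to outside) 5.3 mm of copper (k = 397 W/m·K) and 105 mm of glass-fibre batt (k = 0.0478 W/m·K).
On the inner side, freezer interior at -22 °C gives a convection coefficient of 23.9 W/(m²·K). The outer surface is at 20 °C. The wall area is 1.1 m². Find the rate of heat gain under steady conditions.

Q ≈ 20.6 W

Thermal resistances in series:
R_inner film = 1/(h_i·A) = 1/(23.9×1.1) = 0.03804 K/W
R_copper = L/(kA) = 0.0053/(397×1.1) = 1.214×10^-5 K/W
R_glass-fibre batt = L/(kA) = 0.105/(0.0478×1.1) = 1.997 K/W
R_total = 2.035 K/W
Q = ΔT / R_total = 42 / 2.035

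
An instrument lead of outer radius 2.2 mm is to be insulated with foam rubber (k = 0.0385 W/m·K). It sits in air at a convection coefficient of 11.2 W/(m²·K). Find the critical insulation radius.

For a cylinder r_cr = k/h = 0.0385/11.2
r_cr = 3.44 mm; since the bare radius (2.2 mm) is below r_cr, adding a thin layer of insulation will *increase* heat loss.

r_cr ≈ 3.44 mm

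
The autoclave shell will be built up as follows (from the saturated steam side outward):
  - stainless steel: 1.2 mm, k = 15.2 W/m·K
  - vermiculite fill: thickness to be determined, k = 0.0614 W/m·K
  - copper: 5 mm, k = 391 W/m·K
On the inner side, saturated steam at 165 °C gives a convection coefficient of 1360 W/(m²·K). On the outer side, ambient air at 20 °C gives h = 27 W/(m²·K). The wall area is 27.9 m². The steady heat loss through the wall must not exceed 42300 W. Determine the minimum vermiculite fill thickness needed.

L ≈ 3.55 mm

Series thermal resistances:
R_inner film = 1/(h_i·A) = 1/(1360×27.9) = 2.635×10^-5 K/W
R_stainless steel = L/(kA) = 0.0012/(15.2×27.9) = 2.83×10^-6 K/W
R_copper = L/(kA) = 0.005/(391×27.9) = 4.583×10^-7 K/W
R_outer film = 1/(h_o·A) = 1/(27×27.9) = 0.001327 K/W
Sum of the known resistances R_other = 0.001357 K/W
Required total resistance R_tot = ΔT/Q_allow = 145/42300 = 0.003428 K/W
R_vermiculite fill = R_tot − R_other = 0.002071 K/W
L = R·k·A = 0.002071×0.0614×27.9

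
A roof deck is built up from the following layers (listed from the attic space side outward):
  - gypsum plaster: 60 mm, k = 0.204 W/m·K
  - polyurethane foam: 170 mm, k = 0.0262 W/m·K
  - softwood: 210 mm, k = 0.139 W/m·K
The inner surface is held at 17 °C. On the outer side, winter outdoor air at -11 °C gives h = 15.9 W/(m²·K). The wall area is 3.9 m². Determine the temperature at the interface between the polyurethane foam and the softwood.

T ≈ -5.73 °C

Model the wall as resistances in series:
R_gypsum plaster = L/(kA) = 0.06/(0.204×3.9) = 0.07541 K/W
R_polyurethane foam = L/(kA) = 0.17/(0.0262×3.9) = 1.664 K/W
R_softwood = L/(kA) = 0.21/(0.139×3.9) = 0.3874 K/W
R_outer film = 1/(h_o·A) = 1/(15.9×3.9) = 0.01613 K/W
R_total = 2.143 K/W;  Q = ΔT/R_total = 28/2.143 = 13.07 W
T_interface = T_inner − Q·ΣR(inner→interface) = 17 − 13.1×1.739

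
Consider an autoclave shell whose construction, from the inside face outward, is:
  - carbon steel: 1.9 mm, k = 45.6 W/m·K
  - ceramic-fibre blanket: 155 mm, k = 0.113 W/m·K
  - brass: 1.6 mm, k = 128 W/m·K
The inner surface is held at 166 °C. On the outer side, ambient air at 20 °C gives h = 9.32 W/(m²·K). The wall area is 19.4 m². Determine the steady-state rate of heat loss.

Q ≈ 1920 W

Using the resistance-network approach (series):
R_carbon steel = L/(kA) = 0.0019/(45.6×19.4) = 2.148×10^-6 K/W
R_ceramic-fibre blanket = L/(kA) = 0.155/(0.113×19.4) = 0.07071 K/W
R_brass = L/(kA) = 0.0016/(128×19.4) = 6.443×10^-7 K/W
R_outer film = 1/(h_o·A) = 1/(9.32×19.4) = 0.005531 K/W
R_total = 0.07624 K/W
Q = ΔT / R_total = 146 / 0.07624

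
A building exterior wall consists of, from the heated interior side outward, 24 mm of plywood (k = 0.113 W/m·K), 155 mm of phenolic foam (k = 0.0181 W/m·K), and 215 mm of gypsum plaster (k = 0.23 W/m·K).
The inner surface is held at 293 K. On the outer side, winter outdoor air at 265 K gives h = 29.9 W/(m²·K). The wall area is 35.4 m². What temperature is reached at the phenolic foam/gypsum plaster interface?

T ≈ 268 K

Using the resistance-network approach (series):
R_plywood = L/(kA) = 0.024/(0.113×35.4) = 0.006 K/W
R_phenolic foam = L/(kA) = 0.155/(0.0181×35.4) = 0.2419 K/W
R_gypsum plaster = L/(kA) = 0.215/(0.23×35.4) = 0.02641 K/W
R_outer film = 1/(h_o·A) = 1/(29.9×35.4) = 9.448×10^-4 K/W
R_total = 0.2753 K/W;  Q = ΔT/R_total = 28/0.2753 = 101.7 W
T_interface = T_inner − Q·ΣR(inner→interface) = 293 − 102×0.2479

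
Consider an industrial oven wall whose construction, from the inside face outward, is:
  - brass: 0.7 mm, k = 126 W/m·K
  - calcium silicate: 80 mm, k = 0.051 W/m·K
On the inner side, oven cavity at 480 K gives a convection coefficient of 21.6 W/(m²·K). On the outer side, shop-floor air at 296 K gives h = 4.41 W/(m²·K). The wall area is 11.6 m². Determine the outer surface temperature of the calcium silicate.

T ≈ 319 K

Model the wall as resistances in series:
R_inner film = 1/(h_i·A) = 1/(21.6×11.6) = 0.003991 K/W
R_brass = L/(kA) = 0.0007/(126×11.6) = 4.789×10^-7 K/W
R_calcium silicate = L/(kA) = 0.08/(0.051×11.6) = 0.1352 K/W
R_outer film = 1/(h_o·A) = 1/(4.41×11.6) = 0.01955 K/W
R_total = 0.1588 K/W;  Q = ΔT/R_total = 184/0.1588 = 1159 W
T_interface = T_inner − Q·ΣR(inner→interface) = 480 − 1160×0.1392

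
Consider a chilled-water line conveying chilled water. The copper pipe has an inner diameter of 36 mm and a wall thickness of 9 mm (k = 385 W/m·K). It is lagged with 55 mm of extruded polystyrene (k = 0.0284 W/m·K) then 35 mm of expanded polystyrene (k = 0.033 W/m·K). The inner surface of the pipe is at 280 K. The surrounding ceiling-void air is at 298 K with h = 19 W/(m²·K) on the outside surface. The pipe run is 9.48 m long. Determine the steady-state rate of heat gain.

Radial resistances (cylindrical: R_cond = ln(r_o/r_i)/(2πkL), R_conv = 1/(h·2πrL)):
R_copper pipe wall = ln(27/18)/(2π×385×9.48) = 1.768×10^-5 K/W
R_extruded polystyrene = ln(82/27)/(2π×0.0284×9.48) = 0.6567 K/W
R_expanded polystyrene = ln(117/82)/(2π×0.033×9.48) = 0.1808 K/W
R_outer film = 1/(h_o·2πr_oL) = 1/(19×2π×0.117×9.48) = 0.007552 K/W
R_total = 0.8451 K/W
Q = ΔT/R_total = 18/0.8451

Q ≈ 21.3 W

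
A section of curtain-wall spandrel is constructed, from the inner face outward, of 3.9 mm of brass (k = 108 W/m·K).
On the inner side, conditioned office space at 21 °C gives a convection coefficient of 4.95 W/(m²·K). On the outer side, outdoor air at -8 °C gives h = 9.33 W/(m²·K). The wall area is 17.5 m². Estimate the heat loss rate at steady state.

Q ≈ 1640 W

Model the wall as resistances in series:
R_inner film = 1/(h_i·A) = 1/(4.95×17.5) = 0.01154 K/W
R_brass = L/(kA) = 0.0039/(108×17.5) = 2.063×10^-6 K/W
R_outer film = 1/(h_o·A) = 1/(9.33×17.5) = 0.006125 K/W
R_total = 0.01767 K/W
Q = ΔT / R_total = 29 / 0.01767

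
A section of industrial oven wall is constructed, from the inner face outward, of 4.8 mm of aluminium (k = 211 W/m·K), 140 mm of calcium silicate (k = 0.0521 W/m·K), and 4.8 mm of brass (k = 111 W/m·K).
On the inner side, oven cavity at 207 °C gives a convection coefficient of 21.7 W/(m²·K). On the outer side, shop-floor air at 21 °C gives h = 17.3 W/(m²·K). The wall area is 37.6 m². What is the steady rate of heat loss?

Q ≈ 2510 W

Using the resistance-network approach (series):
R_inner film = 1/(h_i·A) = 1/(21.7×37.6) = 0.001226 K/W
R_aluminium = L/(kA) = 0.0048/(211×37.6) = 6.05×10^-7 K/W
R_calcium silicate = L/(kA) = 0.14/(0.0521×37.6) = 0.07147 K/W
R_brass = L/(kA) = 0.0048/(111×37.6) = 1.15×10^-6 K/W
R_outer film = 1/(h_o·A) = 1/(17.3×37.6) = 0.001537 K/W
R_total = 0.07423 K/W
Q = ΔT / R_total = 186 / 0.07423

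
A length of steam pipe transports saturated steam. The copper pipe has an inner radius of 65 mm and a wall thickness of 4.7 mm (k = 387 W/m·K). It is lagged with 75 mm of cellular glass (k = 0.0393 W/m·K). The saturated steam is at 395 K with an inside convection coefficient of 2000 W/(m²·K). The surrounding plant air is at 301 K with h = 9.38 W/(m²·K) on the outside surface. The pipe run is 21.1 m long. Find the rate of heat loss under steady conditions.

Q ≈ 645 W

Per-layer cylindrical resistances, series-summed:
R_inner film = 1/(h_i·2πr₁L) = 1/(2000×2π×0.065×21.1) = 5.802×10^-5 K/W
R_copper pipe wall = ln(69.7/65)/(2π×387×21.1) = 1.361×10^-6 K/W
R_cellular glass = ln(144.7/69.7)/(2π×0.0393×21.1) = 0.1402 K/W
R_outer film = 1/(h_o·2πr_oL) = 1/(9.38×2π×0.1447×21.1) = 0.005557 K/W
R_total = 0.1458 K/W
Q = ΔT/R_total = 94/0.1458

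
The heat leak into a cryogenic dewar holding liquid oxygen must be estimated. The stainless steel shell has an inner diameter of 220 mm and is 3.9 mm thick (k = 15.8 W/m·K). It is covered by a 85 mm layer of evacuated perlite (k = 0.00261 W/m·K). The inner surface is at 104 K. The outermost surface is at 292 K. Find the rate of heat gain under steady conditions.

Q ≈ 1.64 W

Radial (spherical) resistances in series:
R_stainless steel shell = (1/0.11 − 1/0.1139)/(4π×15.8) = 0.001568 K/W
R_evacuated perlite = (1/0.1139 − 1/0.1989)/(4π×0.00261) = 114.4 K/W
R_total = 114.4 K/W
Q = ΔT/R_total = 188/114.4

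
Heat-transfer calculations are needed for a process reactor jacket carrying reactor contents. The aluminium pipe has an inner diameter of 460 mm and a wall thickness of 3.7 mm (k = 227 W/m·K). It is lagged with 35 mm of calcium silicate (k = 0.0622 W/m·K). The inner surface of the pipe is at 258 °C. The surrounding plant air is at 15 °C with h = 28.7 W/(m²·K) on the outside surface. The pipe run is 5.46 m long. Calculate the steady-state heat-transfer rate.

For a radial system each layer contributes R = ln(r_out/r_in)/(2πkL); films add R = 1/(hA).
R_aluminium pipe wall = ln(233.7/230)/(2π×227×5.46) = 2.049×10^-6 K/W
R_calcium silicate = ln(268.7/233.7)/(2π×0.0622×5.46) = 0.0654 K/W
R_outer film = 1/(h_o·2πr_oL) = 1/(28.7×2π×0.2687×5.46) = 0.00378 K/W
R_total = 0.06918 K/W
Q = ΔT/R_total = 243/0.06918

Q ≈ 3510 W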